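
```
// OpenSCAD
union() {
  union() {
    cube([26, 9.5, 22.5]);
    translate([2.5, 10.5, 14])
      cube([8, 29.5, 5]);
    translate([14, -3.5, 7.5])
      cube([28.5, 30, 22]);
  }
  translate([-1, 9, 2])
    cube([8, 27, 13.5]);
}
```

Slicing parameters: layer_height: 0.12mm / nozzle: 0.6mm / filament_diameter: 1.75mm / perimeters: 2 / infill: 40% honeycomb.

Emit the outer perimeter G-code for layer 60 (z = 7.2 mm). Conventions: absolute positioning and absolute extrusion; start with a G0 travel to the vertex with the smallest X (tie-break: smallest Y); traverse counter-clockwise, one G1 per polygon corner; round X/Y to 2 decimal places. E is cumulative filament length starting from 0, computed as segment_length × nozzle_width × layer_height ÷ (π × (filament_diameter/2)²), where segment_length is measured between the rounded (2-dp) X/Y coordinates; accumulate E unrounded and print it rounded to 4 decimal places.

At z = 7.2 mm: the 26×9.5 cube contributes its full rectangle; the cube at (2.5, 10.5) does not reach this height (z outside [14, 19]); the cube at (14, -3.5) is absent (z outside [7.5, 29.5]); Taking the union: only the 26×9.5 cube is present, so the union is just that shape — 1 connected region; the cube at (-1, 9) is present — its section is the full 8×27 rectangle; Taking the union: the regions partially overlap (shared area 3.50 mm²), so overlapping operands fuse into one piece — 1 connected region. The outline is a single polygon with 8 vertices. Extrusion per mm of travel: 0.6 × 0.12 / (π × 0.875²) = 0.029934. Accumulating E over each segment gives final E = 3.7717.

G0 X-1.00 Y9.00 Z7.20
G1 X0.00 Y9.00 E0.0299
G1 X0.00 Y0.00 E0.2993
G1 X26.00 Y0.00 E1.0776
G1 X26.00 Y9.50 E1.3620
G1 X7.00 Y9.50 E1.9308
G1 X7.00 Y36.00 E2.7240
G1 X-1.00 Y36.00 E2.9635
G1 X-1.00 Y9.00 E3.7717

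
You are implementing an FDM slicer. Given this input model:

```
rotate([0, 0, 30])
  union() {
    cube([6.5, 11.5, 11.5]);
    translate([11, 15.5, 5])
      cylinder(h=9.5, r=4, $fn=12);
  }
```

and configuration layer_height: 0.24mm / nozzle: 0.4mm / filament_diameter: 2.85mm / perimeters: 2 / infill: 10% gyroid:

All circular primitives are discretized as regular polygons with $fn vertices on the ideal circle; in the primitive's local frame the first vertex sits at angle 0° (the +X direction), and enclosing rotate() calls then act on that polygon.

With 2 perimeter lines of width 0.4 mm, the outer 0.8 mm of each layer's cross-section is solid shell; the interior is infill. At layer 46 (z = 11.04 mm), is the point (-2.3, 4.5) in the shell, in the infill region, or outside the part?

shell

At z = 11.04 mm: the cube is present — its section is the full 6.5×11.5 rectangle; the r=4 cylinder at (11, 15.5) contributes a regular 12-gon of circumradius 4; Merging all regions: the 2 present regions are separate (no shared area or edge), so areas and boundary lengths simply add and each stays a separate island — 2 connected regions; (rotated 30° about Z; rotation is an isometry so areas/perimeters/island counts are preserved). Overall, the cross-section has 2 separate islands. Undo the 30° rotation: the query point maps to (0.258, 5.047) in the un-rotated model frame. The nearest boundary edge runs (0.00, 0.00)→(0.00, 11.50); distance from the point to it = 0.26 mm. (Shell/infill is judged within the island containing the point — the largest one.) The point is inside the cross-section, 0.26 mm from the nearest boundary — within the 0.8 mm shell band (2 × 0.4).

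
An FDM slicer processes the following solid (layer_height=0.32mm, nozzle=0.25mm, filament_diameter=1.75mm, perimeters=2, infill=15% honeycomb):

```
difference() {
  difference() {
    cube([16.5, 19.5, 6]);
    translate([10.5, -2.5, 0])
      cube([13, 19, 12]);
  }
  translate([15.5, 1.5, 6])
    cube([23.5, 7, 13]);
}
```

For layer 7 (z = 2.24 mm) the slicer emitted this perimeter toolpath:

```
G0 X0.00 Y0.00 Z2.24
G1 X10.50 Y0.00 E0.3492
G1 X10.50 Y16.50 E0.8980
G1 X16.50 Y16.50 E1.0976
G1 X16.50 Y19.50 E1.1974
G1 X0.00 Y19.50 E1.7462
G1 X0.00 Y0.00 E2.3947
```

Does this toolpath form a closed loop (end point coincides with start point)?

Start point (G0): (0.00, 0.00). End point (last G1): the path returns to the start — closed.

yes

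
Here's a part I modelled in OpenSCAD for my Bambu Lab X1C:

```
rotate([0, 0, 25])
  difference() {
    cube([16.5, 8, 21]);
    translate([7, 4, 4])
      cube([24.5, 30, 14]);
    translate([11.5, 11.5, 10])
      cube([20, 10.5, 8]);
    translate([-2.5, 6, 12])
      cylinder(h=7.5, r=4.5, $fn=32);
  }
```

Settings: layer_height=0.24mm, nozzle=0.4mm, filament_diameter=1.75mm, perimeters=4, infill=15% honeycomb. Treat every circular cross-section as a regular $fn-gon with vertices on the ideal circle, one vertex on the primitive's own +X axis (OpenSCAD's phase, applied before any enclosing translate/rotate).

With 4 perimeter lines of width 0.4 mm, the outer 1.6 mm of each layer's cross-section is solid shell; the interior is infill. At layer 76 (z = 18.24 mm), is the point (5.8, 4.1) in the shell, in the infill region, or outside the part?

At z = 18.24 mm: the cube is present — its section is the full 16.5×8 rectangle; the cube at (7, 4) is absent (z outside [4, 18]); the cube at (11.5, 11.5) is not intersected at this z (z outside [10, 18]); the r=4.5 cylinder at (-2.5, 6) gives a regular 32-gon of circumradius 4.5 (constant along its height); After the difference (first − rest): starting from the 16.5×8 cube, the r=4.5 cylinder at (-2.5, 6) partially overlaps it — only the 8.86 mm² overlap (of its 63.21 mm²) is removed, clipping the outline — 1 connected region; (rotated 25° about Z; rotation is an isometry so areas/perimeters/island counts are preserved). Overall, the cross-section is a single solid region. Undo the 25° rotation: the query point maps to (6.989, 1.265) in the un-rotated model frame. The nearest boundary edge runs (16.50, 0.00)→(0.00, 0.00); distance from the point to it = 1.26 mm. The point is inside the cross-section, 1.26 mm from the nearest boundary — within the 1.6 mm shell band (4 × 0.4).

shell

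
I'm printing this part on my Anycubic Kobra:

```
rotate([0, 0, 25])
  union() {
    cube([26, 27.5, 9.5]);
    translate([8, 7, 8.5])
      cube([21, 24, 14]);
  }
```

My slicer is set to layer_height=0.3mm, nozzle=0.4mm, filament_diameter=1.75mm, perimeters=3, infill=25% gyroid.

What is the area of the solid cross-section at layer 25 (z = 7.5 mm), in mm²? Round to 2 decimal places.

At z = 7.5 mm: the cube (footprint 26×27.5) is included at this height (area 715.00 mm²); the cube at (8, 7) is not intersected at this z (z outside [8.5, 22.5]); Combining (union): only the 26×27.5 cube is present, so the union is just that shape — area = 715.00 mm²; (rotated 25° about Z; rotation is an isometry so areas/perimeters/island counts are preserved). Overall, the cross-section is a single solid region. Net area = 715.00 mm².

715.00 mm²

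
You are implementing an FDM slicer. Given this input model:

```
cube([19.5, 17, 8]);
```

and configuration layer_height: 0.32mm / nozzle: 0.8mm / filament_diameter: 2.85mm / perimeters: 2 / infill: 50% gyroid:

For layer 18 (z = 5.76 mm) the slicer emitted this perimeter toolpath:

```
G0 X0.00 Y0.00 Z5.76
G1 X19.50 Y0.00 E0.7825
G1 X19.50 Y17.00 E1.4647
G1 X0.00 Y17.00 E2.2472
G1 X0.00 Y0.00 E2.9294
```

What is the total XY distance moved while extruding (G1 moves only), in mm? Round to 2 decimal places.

Sum the Euclidean lengths of each G1 segment: total = 73.00 mm.

73.00 mm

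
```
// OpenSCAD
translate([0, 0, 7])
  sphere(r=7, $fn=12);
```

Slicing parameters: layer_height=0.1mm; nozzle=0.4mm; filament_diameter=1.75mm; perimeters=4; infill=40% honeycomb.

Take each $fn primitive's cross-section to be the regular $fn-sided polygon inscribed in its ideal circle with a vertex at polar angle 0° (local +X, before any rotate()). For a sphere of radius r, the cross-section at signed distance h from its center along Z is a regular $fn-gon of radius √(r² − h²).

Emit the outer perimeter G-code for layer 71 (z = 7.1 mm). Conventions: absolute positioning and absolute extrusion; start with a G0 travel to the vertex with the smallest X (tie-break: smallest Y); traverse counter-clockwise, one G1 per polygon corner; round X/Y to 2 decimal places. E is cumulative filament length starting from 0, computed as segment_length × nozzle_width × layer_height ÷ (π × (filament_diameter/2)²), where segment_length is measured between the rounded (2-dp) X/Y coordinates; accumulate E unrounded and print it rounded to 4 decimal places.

At z = 7.1 mm: the sphere: section is a regular 12-gon, circumradius = √(r²−h²) = √(7²−0.1²) = 6.999. The outline is a single polygon with 12 vertices. Extrusion per mm of travel: 0.4 × 0.1 / (π × 0.875²) = 0.016630. Accumulating E over each segment gives final E = 0.7230.

G0 X-7.00 Y0.00 Z7.10
G1 X-6.06 Y-3.50 E0.0603
G1 X-3.50 Y-6.06 E0.1205
G1 X0.00 Y-7.00 E0.1807
G1 X3.50 Y-6.06 E0.2410
G1 X6.06 Y-3.50 E0.3012
G1 X7.00 Y0.00 E0.3615
G1 X6.06 Y3.50 E0.4218
G1 X3.50 Y6.06 E0.4820
G1 X0.00 Y7.00 E0.5422
G1 X-3.50 Y6.06 E0.6025
G1 X-6.06 Y3.50 E0.6627
G1 X-7.00 Y0.00 E0.7230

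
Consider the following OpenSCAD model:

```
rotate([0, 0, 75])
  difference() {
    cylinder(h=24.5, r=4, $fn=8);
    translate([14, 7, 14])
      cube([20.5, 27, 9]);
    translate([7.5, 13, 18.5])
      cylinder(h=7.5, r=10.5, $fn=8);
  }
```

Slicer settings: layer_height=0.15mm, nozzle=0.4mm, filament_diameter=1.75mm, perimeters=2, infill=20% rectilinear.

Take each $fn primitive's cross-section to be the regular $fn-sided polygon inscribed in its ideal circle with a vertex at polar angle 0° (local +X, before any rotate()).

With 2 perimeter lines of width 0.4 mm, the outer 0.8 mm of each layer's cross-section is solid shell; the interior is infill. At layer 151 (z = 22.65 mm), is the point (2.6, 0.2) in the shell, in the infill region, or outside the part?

At z = 22.65 mm: the cylinder: section is a regular 8-gon, circumradius r=4; the 20.5×27 cube at (14, 7) contributes its full rectangle; the r=10.5 cylinder at (7.5, 13) contributes a regular 8-gon of circumradius 10.5; Taking the first minus the rest: starting from the r=4 cylinder, the 20.5×27 cube at (14, 7) misses the remaining region (no effect); the r=10.5 cylinder at (7.5, 13) misses the remaining region (no effect) — 1 connected region; (rotated 75° about Z; rotation is an isometry so areas/perimeters/island counts are preserved). Overall, the cross-section is a single solid region. Undo the 75° rotation: the query point maps to (0.866, -2.460) in the un-rotated model frame. The nearest boundary edge runs (2.83, -2.83)→(-0.00, -4.00); distance from the point to it = 1.09 mm. The point is inside the cross-section and 1.09 mm from the nearest boundary — more than the 0.8 mm shell width (2 × 0.4), so it's in the infill interior.

infill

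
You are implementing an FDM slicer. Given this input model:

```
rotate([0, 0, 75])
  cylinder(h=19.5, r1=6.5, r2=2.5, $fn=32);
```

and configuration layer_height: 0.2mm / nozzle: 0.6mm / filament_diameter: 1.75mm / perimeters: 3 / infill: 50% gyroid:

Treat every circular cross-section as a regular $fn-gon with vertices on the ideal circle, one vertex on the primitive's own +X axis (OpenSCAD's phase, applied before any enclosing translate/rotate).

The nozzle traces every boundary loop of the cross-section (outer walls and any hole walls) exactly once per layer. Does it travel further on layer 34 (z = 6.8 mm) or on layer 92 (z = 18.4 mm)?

layer 34 (z = 6.8 mm)

Layer 34 (z = 6.8): the cone (r1=6.5→r2=2.5) has section circumradius 5.105 here — a regular 32-gon (perimeter = 2·32·5.105·sin(180°/32) = 32.02 mm); (whole slice rotated 75° about Z — lengths, areas and connectivity unchanged). So its perimeter = 32.02 mm. Layer 92 (z = 18.4): the cone contributes a regular 32-gon of circumradius 2.726 (interpolated between r1=6.5 and r2=2.5 at t=0.944) (perimeter = 2·32·2.726·sin(180°/32) = 17.10 mm); (rotated 75° about Z; rotation is an isometry so areas/perimeters/island counts are preserved). So its perimeter = 17.10 mm. Layer 34 is larger (32.02 vs 17.10 mm).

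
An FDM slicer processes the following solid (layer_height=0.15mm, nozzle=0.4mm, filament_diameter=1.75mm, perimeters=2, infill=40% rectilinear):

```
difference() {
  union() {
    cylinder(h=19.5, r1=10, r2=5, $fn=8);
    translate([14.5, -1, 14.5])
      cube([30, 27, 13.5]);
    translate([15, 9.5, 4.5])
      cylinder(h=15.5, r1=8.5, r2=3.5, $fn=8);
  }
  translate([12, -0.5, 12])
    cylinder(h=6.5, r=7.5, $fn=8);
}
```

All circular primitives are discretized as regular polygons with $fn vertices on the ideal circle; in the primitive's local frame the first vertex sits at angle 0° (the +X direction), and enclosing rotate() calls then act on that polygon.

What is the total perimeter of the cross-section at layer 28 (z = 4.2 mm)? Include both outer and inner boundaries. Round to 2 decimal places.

54.64 mm

At z = 4.2 mm: the cone: at t=0.215 of its height the radius interpolates to r₁+(r₂−r₁)t = 8.923, giving a regular 8-gon of that circumradius (perimeter = 2·8·8.923·sin(180°/8) = 54.64 mm); the cube at (14.5, -1) is absent (z outside [14.5, 28]); the cone at (15, 9.5) is absent (z outside [4.5, 20]); Merging all regions: only the cone is present, so the union is just that shape — boundary = 54.64 mm; the cylinder at (12, -0.5) is absent (z outside [12, 18.5]); After the difference (first − rest): none of the subtracted shapes is present at this height, so that combined region is unchanged — boundary = 54.64 mm. Overall, the cross-section is a single solid region. Total boundary length (outer) = 54.64 mm.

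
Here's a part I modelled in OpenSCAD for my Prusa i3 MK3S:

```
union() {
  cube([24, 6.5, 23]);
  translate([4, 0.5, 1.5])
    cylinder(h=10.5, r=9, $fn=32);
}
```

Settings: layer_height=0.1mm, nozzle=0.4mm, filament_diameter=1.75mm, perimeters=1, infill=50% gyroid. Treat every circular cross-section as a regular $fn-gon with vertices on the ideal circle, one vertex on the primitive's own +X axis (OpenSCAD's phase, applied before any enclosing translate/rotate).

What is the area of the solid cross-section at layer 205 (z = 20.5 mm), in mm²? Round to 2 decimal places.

At z = 20.5 mm: the cube is present — its section is the full 24×6.5 rectangle (area 156.00 mm²); the cylinder at (4, 0.5) does not reach this height (z outside [1.5, 12]); Combining (union): only the 24×6.5 cube is present, so the union is just that shape — area = 156.00 mm². Overall, the cross-section is a single solid region. Net area = 156.00 mm².

156.00 mm²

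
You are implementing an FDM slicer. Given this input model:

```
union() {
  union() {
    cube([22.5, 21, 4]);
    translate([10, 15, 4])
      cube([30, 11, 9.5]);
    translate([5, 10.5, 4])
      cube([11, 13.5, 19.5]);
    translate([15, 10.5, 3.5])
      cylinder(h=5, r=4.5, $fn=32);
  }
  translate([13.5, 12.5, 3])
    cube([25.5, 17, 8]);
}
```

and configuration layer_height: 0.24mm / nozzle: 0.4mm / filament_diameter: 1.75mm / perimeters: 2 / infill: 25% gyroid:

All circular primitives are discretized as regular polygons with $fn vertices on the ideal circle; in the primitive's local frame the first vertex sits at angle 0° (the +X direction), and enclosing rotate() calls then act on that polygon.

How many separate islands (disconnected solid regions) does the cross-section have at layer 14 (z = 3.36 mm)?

1

At z = 3.36 mm: the cube is present — its section is the full 22.5×21 rectangle; the cube at (10, 15) does not reach this height (z outside [4, 13.5]); the cube at (5, 10.5) is absent (z outside [4, 23.5]); the cylinder at (15, 10.5) is not intersected at this z (z outside [3.5, 8.5]); Merging all regions: only the 22.5×21 cube is present, so the union is just that shape — 1 connected region; the 25.5×17 cube at (13.5, 12.5) contributes its full rectangle; Merging all regions: the regions partially overlap (shared area 76.50 mm²), so overlapping operands fuse into one piece — 1 connected region. Overall, the cross-section is a single solid region. Island count = 1.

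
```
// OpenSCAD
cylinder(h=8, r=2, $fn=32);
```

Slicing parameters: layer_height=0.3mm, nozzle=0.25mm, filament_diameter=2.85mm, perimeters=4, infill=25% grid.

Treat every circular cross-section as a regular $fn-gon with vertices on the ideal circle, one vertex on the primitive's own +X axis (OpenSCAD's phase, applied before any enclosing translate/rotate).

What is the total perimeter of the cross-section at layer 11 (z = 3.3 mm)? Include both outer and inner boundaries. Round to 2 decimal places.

12.55 mm

At z = 3.3 mm: the r=2 cylinder gives a regular 32-gon of circumradius 2 (constant along its height) (perimeter = 2·32·2.000·sin(180°/32) = 12.55 mm). Overall, the cross-section is a single solid region. Total boundary length (outer) = 12.55 mm.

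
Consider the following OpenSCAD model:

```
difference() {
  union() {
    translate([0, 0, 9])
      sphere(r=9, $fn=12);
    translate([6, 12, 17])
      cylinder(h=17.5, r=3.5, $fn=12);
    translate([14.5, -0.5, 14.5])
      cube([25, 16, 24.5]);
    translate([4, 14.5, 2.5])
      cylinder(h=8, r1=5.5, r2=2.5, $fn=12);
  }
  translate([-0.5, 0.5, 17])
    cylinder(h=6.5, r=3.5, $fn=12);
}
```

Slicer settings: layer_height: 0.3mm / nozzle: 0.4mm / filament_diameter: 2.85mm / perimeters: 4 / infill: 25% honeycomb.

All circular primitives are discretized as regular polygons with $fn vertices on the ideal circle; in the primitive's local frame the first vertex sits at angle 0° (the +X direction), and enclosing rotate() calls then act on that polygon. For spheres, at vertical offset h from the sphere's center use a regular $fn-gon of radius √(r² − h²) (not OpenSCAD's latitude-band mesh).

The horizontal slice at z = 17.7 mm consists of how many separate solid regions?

2

At z = 17.7 mm: the r=9 sphere slices to a regular 12-gon of circumradius 2.304 (√(r²−h²) with h=8.7 from center); the r=3.5 cylinder at (6, 12) contributes a regular 12-gon of circumradius 3.5; the cube at (14.5, -0.5) is present — its section is the full 25×16 rectangle; the cone at (4, 14.5) is not intersected at this z (z outside [2.5, 10.5]); Merging all regions: the 3 present regions are separate (no shared area or edge), so areas and boundary lengths simply add and each stays a separate island — 3 connected regions; the cylinder at (-0.5, 0.5): section is a regular 12-gon, circumradius r=3.5; Taking the first minus the rest: starting from that combined region, the r=3.5 cylinder at (-0.5, 0.5) partially overlaps it — only the 15.93 mm² overlap (of its 36.75 mm²) is removed, clipping the outline — 2 connected regions. The result has 2 disconnected regions.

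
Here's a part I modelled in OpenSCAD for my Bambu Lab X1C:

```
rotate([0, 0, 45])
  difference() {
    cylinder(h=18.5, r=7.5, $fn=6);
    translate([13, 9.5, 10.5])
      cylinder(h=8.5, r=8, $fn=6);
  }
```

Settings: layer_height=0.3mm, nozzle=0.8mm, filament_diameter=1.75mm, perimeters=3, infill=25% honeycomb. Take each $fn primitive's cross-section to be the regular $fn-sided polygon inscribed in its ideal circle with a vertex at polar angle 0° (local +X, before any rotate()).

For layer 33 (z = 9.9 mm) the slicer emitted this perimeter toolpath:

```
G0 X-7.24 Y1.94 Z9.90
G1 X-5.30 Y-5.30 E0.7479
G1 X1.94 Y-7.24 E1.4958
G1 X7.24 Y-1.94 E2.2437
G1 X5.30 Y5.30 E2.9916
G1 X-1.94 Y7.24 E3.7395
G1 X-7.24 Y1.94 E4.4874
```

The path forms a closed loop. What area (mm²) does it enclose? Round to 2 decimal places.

145.96 mm²

Apply the shoelace formula to the sequence of (X, Y) vertices; enclosed area = 145.96 mm².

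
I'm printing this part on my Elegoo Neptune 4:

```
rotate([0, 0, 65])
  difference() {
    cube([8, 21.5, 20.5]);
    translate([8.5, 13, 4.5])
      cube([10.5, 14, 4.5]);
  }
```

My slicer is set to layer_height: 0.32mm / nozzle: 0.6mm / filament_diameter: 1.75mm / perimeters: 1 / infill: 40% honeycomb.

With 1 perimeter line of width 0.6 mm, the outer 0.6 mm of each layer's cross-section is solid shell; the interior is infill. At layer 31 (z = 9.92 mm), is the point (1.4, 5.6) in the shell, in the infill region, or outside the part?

At z = 9.92 mm: the cube (footprint 8×21.5) is included at this height; the cube at (8.5, 13) is absent (z outside [4.5, 9]); Taking the first minus the rest: none of the subtracted shapes is present at this height, so the 8×21.5 cube is unchanged — 1 connected region; (whole slice rotated 65° about Z — lengths, areas and connectivity unchanged). Overall, the cross-section is a single solid region. Undo the 65° rotation: the query point maps to (5.667, 1.098) in the un-rotated model frame. The nearest boundary edge runs (0.00, 0.00)→(8.00, 0.00); distance from the point to it = 1.10 mm. The point is inside the cross-section and 1.10 mm from the nearest boundary — more than the 0.6 mm shell width (1 × 0.6), so it's in the infill interior.

infill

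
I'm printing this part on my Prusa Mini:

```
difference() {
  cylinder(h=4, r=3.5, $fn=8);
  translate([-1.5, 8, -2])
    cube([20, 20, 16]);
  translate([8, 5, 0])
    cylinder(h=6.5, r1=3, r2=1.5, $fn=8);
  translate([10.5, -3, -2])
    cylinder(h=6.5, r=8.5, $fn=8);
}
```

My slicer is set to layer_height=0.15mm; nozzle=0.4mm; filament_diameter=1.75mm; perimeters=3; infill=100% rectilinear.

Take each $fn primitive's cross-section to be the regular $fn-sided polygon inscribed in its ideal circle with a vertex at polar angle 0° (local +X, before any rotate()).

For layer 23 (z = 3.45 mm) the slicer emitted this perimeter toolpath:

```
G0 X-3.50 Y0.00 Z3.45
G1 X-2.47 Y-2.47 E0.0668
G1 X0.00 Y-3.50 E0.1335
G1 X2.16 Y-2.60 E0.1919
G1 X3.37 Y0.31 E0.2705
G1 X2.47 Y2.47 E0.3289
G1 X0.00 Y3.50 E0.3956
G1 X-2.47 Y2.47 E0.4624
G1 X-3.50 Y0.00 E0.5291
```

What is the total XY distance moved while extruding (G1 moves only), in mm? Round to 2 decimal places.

Sum the Euclidean lengths of each G1 segment: total = 21.21 mm.

21.21 mm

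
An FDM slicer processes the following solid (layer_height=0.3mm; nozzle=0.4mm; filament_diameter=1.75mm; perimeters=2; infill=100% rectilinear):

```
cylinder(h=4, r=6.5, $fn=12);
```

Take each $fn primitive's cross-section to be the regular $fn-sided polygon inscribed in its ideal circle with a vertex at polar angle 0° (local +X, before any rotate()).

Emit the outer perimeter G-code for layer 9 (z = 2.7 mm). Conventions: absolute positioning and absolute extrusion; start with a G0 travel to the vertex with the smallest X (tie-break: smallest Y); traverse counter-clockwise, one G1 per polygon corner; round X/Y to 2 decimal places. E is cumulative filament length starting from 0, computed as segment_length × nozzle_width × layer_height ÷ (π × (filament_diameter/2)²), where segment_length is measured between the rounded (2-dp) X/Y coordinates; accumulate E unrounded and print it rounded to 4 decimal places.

At z = 2.7 mm: the r=6.5 cylinder contributes a regular 12-gon of circumradius 6.5. The outline is a single polygon with 12 vertices. Extrusion per mm of travel: 0.4 × 0.3 / (π × 0.875²) = 0.049890. Accumulating E over each segment gives final E = 2.0145.

G0 X-6.50 Y0.00 Z2.70
G1 X-5.63 Y-3.25 E0.1679
G1 X-3.25 Y-5.63 E0.3358
G1 X0.00 Y-6.50 E0.5036
G1 X3.25 Y-5.63 E0.6715
G1 X5.63 Y-3.25 E0.8394
G1 X6.50 Y0.00 E1.0073
G1 X5.63 Y3.25 E1.1751
G1 X3.25 Y5.63 E1.3430
G1 X0.00 Y6.50 E1.5109
G1 X-3.25 Y5.63 E1.6787
G1 X-5.63 Y3.25 E1.8467
G1 X-6.50 Y0.00 E2.0145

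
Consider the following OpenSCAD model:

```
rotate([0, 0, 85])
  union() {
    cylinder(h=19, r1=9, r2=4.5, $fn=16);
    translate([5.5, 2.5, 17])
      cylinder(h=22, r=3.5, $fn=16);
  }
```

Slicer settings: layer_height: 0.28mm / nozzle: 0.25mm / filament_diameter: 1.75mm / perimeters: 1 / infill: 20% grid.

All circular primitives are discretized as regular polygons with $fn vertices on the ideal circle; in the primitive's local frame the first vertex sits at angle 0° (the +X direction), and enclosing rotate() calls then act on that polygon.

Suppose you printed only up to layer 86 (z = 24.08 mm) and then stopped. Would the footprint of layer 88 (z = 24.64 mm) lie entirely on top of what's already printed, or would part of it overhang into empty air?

Compare the two slices. At z = 24.08: the cone is not intersected at this z (z outside [0, 19]); the r=3.5 cylinder at (5.5, 2.5) contributes a regular 16-gon of circumradius 3.5 (area = (16/2)·3.500²·sin(360°/16) = 37.50 mm²); Merging all regions: only the r=3.5 cylinder at (5.5, 2.5) is present, so the union is just that shape — area = 37.50 mm²; (whole slice rotated 85° about Z — lengths, areas and connectivity unchanged). At z = 24.64: the cone is not intersected at this z (z outside [0, 19]); the r=3.5 cylinder at (5.5, 2.5) contributes a regular 16-gon of circumradius 3.5 (area = (16/2)·3.500²·sin(360°/16) = 37.50 mm²); Merging all regions: only the r=3.5 cylinder at (5.5, 2.5) is present, so the union is just that shape — area = 37.50 mm²; (whole slice rotated 85° about Z — lengths, areas and connectivity unchanged). Checking containment: the cross-section at z = 24.64 is a subset of the cross-section at z = 24.08.

entirely on top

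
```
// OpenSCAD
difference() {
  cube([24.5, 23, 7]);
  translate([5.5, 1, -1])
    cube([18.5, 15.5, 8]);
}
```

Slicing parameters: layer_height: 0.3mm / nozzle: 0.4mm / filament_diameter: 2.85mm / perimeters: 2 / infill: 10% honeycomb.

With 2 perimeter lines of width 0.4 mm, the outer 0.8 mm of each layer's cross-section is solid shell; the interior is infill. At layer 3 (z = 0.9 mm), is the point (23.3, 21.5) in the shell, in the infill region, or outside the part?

At z = 0.9 mm: the cube is present — its section is the full 24.5×23 rectangle; the cube at (5.5, 1) (footprint 18.5×15.5) is included at this height; Subtracting the remaining from the first: starting from the 24.5×23 cube, the 18.5×15.5 cube at (5.5, 1) lies wholly inside it (removes its full 286.75 mm² and its 68.00 mm outline becomes a hole wall) — 1 connected region with 1 hole. Overall, the cross-section is one region with 1 hole. The nearest boundary edge runs (24.50, 23.00)→(24.50, 0.00); distance from the point to it = 1.20 mm. The point is inside the cross-section and 1.20 mm from the nearest boundary — more than the 0.8 mm shell width (2 × 0.4), so it's in the infill interior.

infill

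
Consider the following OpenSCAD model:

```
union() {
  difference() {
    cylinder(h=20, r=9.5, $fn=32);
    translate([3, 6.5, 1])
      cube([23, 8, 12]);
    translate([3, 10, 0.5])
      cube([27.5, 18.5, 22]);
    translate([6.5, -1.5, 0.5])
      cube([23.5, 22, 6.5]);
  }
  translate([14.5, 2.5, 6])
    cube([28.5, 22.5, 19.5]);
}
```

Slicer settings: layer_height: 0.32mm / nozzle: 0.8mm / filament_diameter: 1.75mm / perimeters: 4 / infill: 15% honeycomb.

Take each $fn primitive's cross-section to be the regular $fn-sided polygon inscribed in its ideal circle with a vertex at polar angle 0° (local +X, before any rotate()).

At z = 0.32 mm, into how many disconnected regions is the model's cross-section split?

At z = 0.32 mm: the r=9.5 cylinder contributes a regular 32-gon of circumradius 9.5; the cube at (3, 6.5) is absent (z outside [1, 13]); the cube at (3, 10) is not intersected at this z (z outside [0.5, 22.5]); the cube at (6.5, -1.5) does not reach this height (z outside [0.5, 7]); After the difference (first − rest): none of the subtracted shapes is present at this height, so the r=9.5 cylinder is unchanged — 1 connected region; the cube at (14.5, 2.5) is not intersected at this z (z outside [6, 25.5]); Taking the union: only that combined region is present, so the union is just that shape — 1 connected region. The result has 1 disconnected region.

1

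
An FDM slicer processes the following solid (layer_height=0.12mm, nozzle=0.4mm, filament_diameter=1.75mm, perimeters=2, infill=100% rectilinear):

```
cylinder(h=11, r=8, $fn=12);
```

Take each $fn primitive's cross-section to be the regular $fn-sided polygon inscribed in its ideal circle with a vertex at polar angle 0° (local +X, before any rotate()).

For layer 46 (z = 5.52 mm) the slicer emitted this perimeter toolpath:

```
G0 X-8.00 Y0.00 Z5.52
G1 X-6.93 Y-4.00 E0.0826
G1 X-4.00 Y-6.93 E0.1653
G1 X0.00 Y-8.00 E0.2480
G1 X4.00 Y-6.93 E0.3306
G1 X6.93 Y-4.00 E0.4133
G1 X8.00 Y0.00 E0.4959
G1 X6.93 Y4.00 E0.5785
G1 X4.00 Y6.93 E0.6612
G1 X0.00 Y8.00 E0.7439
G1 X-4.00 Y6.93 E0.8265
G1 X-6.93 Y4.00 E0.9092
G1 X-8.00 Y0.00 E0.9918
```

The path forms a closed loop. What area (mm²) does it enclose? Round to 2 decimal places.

Apply the shoelace formula to the sequence of (X, Y) vertices; enclosed area = 192.05 mm².

192.05 mm²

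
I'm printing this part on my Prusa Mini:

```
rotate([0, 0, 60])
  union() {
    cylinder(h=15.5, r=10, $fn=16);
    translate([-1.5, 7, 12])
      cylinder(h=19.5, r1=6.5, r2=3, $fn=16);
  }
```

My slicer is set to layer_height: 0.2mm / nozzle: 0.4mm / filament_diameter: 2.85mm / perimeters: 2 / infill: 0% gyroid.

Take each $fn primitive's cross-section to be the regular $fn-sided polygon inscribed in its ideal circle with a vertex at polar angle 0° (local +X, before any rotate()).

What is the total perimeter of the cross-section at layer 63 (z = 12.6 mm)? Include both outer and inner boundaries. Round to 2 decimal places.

67.77 mm

At z = 12.6 mm: the r=10 cylinder contributes a regular 16-gon of circumradius 10 (perimeter = 2·16·10.000·sin(180°/16) = 62.43 mm); the cone at (-1.5, 7) (r1=6.5→r2=3) has section circumradius 6.392 here — a regular 16-gon (perimeter = 2·16·6.392·sin(180°/16) = 39.91 mm); Combining (union): the regions partially overlap (shared area 87.74 mm²), so the edge portions inside another operand are dropped and the merged outline is re-measured after clipping — boundary = 67.77 mm; (rotated 60° about Z; rotation is an isometry so areas/perimeters/island counts are preserved). Overall, the cross-section is a single solid region. Total boundary length (outer) = 67.77 mm.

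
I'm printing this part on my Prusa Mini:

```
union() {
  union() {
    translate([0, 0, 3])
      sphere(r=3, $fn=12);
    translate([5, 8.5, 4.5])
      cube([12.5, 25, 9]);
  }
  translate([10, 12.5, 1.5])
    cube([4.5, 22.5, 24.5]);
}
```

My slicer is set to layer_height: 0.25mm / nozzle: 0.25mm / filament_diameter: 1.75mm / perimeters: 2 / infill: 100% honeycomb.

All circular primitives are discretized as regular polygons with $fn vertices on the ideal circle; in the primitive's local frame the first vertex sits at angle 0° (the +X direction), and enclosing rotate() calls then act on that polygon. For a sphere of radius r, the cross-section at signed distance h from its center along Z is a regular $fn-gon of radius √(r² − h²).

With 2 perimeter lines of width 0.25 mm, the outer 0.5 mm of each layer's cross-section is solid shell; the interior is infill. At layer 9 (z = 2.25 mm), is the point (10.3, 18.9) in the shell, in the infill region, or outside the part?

At z = 2.25 mm: the r=3 sphere contributes a regular 12-gon of circumradius √(3²−0.75²) = 2.905; the cube at (5, 8.5) is absent (z outside [4.5, 13.5]); Taking the union: only the r=3 sphere is present, so the union is just that shape — 1 connected region; the cube at (10, 12.5) (footprint 4.5×22.5) is included at this height; Merging all regions: the 2 present regions are separate (no shared area or edge), so areas and boundary lengths simply add and each stays a separate island — 2 connected regions. Overall, the cross-section has 2 separate islands. The nearest boundary edge runs (10.00, 12.50)→(10.00, 35.00); distance from the point to it = 0.30 mm. (Shell/infill is judged within the island containing the point — the largest one.) The point is inside the cross-section, 0.30 mm from the nearest boundary — within the 0.5 mm shell band (2 × 0.25).

shell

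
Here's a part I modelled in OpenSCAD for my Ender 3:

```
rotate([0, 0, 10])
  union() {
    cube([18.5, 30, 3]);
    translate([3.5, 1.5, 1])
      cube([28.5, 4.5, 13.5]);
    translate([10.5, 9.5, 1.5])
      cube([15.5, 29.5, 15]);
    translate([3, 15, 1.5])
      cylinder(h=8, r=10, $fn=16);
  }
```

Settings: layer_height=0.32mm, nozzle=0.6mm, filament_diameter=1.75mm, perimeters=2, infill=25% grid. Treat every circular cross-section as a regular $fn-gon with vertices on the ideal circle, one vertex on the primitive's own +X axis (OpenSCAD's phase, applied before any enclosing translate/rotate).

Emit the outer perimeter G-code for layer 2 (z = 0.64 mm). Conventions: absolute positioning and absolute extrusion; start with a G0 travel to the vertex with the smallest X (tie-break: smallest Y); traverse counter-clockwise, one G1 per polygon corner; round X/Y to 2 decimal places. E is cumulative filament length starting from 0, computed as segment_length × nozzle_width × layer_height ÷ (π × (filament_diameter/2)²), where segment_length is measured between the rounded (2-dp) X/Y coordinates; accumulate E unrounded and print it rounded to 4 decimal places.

At z = 0.64 mm: the cube (footprint 18.5×30) is included at this height; the cube at (3.5, 1.5) is not intersected at this z (z outside [1, 14.5]); the cube at (10.5, 9.5) does not reach this height (z outside [1.5, 16.5]); the cylinder at (3, 15) is absent (z outside [1.5, 9.5]); Combining (union): only the 18.5×30 cube is present, so the union is just that shape — 1 connected region; (rotated 10° about Z; rotation is an isometry so areas/perimeters/island counts are preserved). The outline is a single polygon with 4 vertices. Extrusion per mm of travel: 0.6 × 0.32 / (π × 0.875²) = 0.079824. Accumulating E over each segment gives final E = 7.7433.

G0 X-5.21 Y29.54 Z0.64
G1 X0.00 Y0.00 E2.3944
G1 X18.22 Y3.21 E3.8712
G1 X13.01 Y32.76 E6.2664
G1 X-5.21 Y29.54 E7.7433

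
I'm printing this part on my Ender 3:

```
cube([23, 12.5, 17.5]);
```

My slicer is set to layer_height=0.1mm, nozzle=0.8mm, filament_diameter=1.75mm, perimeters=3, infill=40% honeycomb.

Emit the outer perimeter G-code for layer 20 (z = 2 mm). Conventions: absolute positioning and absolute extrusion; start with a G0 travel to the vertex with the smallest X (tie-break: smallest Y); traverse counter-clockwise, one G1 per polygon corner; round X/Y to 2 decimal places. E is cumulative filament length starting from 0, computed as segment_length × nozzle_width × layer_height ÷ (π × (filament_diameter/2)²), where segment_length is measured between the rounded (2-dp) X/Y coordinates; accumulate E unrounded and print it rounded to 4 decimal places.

G0 X0.00 Y0.00 Z2.00
G1 X23.00 Y0.00 E0.7650
G1 X23.00 Y12.50 E1.1807
G1 X0.00 Y12.50 E1.9457
G1 X0.00 Y0.00 E2.3615

At z = 2 mm: the cube is present — its section is the full 23×12.5 rectangle. The outline is a single polygon with 4 vertices. Extrusion per mm of travel: 0.8 × 0.1 / (π × 0.875²) = 0.033260. Accumulating E over each segment gives final E = 2.3615.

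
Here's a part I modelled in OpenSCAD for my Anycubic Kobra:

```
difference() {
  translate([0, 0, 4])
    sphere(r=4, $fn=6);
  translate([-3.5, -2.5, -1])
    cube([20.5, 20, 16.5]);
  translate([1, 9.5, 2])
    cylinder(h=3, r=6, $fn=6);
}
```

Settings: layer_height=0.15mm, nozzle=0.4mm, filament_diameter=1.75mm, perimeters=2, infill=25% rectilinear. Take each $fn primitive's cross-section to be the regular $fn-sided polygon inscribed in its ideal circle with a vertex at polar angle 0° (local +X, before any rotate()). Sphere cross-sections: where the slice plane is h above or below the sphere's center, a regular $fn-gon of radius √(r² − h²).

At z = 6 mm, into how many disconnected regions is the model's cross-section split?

At z = 6 mm: the r=4 sphere slices to a regular 6-gon of circumradius 3.464 (√(r²−h²) with h=2 from center); the 20.5×20 cube at (-3.5, -2.5) contributes its full rectangle; the cylinder at (1, 9.5) is not intersected at this z (z outside [2, 5]); Subtracting the remaining from the first: starting from the r=4 sphere, the 20.5×20 cube at (-3.5, -2.5) partially overlaps it — only the 29.30 mm² overlap (of its 410.00 mm²) is removed, clipping the outline — 1 connected region. The result has 1 disconnected region.

1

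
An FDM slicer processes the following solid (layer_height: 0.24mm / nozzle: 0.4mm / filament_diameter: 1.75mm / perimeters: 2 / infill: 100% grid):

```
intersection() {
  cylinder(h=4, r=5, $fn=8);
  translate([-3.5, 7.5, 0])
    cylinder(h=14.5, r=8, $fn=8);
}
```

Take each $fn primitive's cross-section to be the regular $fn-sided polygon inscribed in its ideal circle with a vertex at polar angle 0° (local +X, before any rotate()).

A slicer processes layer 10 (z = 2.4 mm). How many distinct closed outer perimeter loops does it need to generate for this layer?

At z = 2.4 mm: the r=5 cylinder contributes a regular 8-gon of circumradius 5; the r=8 cylinder at (-3.5, 7.5) contributes a regular 8-gon of circumradius 8; After intersecting: the r=8 cylinder at (-3.5, 7.5) partially overlaps the r=5 cylinder; clipping to the common part keeps 24.89 mm² — 1 connected region. The result has 1 disconnected region.

1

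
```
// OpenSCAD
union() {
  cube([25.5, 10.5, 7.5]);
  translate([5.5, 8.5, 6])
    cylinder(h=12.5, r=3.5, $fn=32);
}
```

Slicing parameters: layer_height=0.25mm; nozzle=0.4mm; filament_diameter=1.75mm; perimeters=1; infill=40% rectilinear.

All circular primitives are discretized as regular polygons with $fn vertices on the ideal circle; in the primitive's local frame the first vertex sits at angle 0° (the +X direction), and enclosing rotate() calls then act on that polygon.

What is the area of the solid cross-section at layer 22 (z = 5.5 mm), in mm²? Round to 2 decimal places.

267.75 mm²

At z = 5.5 mm: the cube (footprint 25.5×10.5) is included at this height (area 267.75 mm²); the cylinder at (5.5, 8.5) is not intersected at this z (z outside [6, 18.5]); Combining (union): only the 25.5×10.5 cube is present, so the union is just that shape — area = 267.75 mm². Overall, the cross-section is a single solid region. Net area = 267.75 mm².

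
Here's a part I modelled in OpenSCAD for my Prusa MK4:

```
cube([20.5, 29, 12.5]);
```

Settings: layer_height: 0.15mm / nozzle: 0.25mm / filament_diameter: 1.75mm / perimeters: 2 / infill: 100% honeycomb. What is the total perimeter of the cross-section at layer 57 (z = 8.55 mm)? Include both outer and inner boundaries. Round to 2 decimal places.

99.00 mm

At z = 8.55 mm: the cube (footprint 20.5×29) is included at this height (perimeter 99.00 mm). Overall, the cross-section is a single solid region. Total boundary length (outer) = 99.00 mm.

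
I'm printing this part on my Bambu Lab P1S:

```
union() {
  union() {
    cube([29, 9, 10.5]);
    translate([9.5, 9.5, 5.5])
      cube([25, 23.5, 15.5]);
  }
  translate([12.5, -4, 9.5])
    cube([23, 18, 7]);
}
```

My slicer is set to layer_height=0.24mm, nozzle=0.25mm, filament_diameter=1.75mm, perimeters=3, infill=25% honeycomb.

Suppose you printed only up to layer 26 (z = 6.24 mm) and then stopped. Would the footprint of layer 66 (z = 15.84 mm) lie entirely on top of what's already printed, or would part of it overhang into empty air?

part overhangs

Compare the two slices. At z = 6.24: the cube (footprint 29×9) is included at this height (area 261.00 mm²); the cube at (9.5, 9.5) is present — its section is the full 25×23.5 rectangle (area 587.50 mm²); Combining (union): the 2 present regions are separate (no shared area or edge), so areas and boundary lengths simply add and each stays a separate island — area = 848.50 mm²; the cube at (12.5, -4) is not intersected at this z (z outside [9.5, 16.5]); Merging all regions: only the result so far is present, so the union is just that shape — area = 848.50 mm². At z = 15.84: the cube does not reach this height (z outside [0, 10.5]); the 25×23.5 cube at (9.5, 9.5) contributes its full rectangle (area 587.50 mm²); Taking the union: only the 25×23.5 cube at (9.5, 9.5) is present, so the union is just that shape — area = 587.50 mm²; the cube at (12.5, -4) is present — its section is the full 23×18 rectangle (area 414.00 mm²); Taking the union: the regions partially overlap — summed areas 1001.50 mm² minus the doubly-counted overlap 99.00 mm² gives 902.50 mm² — area = 902.50 mm². Checking containment: at z = 15.84 the cross-section extends beyond the z = 6.24 cross-section by about 166.50 mm².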